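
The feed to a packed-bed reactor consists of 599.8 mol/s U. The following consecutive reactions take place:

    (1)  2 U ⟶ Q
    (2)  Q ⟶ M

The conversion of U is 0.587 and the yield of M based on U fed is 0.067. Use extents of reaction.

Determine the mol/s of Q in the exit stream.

Conversion of U: U consumed = 2ξ₁ = 0.587 × 599.8 → ξ₁ = 176 mol/s.
Yield of M: 1ξ₂ / 599.8 = 0.067 → ξ₂ = 40.19 mol/s.
Outlet amounts (n = n₀ + Σ ν·ξ):
  U: 599.8 − 2(176) = 247.7
  Q: 0 + 1(176) − 1(40.19) = 135.9
  M: 0 + 1(40.19) = 40.19

136 mol/s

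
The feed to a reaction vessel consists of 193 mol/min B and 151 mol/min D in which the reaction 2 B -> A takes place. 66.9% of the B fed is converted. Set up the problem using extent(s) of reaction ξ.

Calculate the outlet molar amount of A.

64.6 mol/min

B reacted = 0.669 × 193 = 129.1 mol/min; ν_B = −2, so ξ = 129.1/2 = 64.56 mol/min.
Outlet amounts (n = n₀ + ν ξ):
  B: 193 − 2(64.56) = 63.88
  A: 0 + 1(64.56) = 64.56
  D: 151 (inert)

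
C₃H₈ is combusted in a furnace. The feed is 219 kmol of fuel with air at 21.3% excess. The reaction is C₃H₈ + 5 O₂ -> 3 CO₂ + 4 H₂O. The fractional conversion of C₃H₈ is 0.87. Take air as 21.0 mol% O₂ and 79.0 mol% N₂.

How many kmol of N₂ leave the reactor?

5000 kmol

Stoichiometric O₂ = 5 × 219 = 1095 kmol; O₂ fed = 1095 × 1.213 = 1328 kmol.
N₂ fed = 1328 × 79/21 = 4997 kmol.
Fuel reacted = 0.87 × 219 → ξ = 190.5 kmol.
Outlet (n = n₀ + ν ξ):
  C₃H₈: 219 − 1(190.5) = 28.47
  O₂: 1328 − 5(190.5) = 375.6
  N₂: 4997 (inert)
  CO₂: 0 + 3(190.5) = 571.6
  H₂O: 0 + 4(190.5) = 762.1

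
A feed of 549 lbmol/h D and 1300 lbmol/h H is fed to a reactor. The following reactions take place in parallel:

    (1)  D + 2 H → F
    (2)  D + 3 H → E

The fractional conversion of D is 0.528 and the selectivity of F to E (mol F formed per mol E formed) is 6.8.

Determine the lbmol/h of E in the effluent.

Conversion of D: D consumed = 0.528 × 549 = 289.9 lbmol/h = 1ξ₁ + 1ξ₂.
Selectivity: 1ξ₁ / (1ξ₂) = 6.8 → ξ₁ = 6.8 ξ₂.
Substitute: (1·6.8 + 1) ξ₂ = 289.9 → ξ₂ = 37.16 lbmol/h, ξ₁ = 252.7 lbmol/h.
Outlet amounts (n = n₀ + Σ ν·ξ):
  D: 549 − 1(252.7) − 1(37.16) = 259.1
  H: 1300 − 2(252.7) − 3(37.16) = 683.1
  F: 0 + 1(252.7) = 252.7
  E: 0 + 1(37.16) = 37.16

37.2 lbmol/h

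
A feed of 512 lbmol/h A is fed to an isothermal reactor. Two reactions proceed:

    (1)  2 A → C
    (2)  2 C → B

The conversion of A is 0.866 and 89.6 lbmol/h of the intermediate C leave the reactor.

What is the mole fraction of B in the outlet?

Conversion of A: A consumed = 2ξ₁ = 0.866 × 512 → ξ₁ = 221.7 lbmol/h.
C balance: n_C = 0 + 1ξ₁ − 2ξ₂ = 89.6 → ξ₂ = (1·221.7 − 89.6)/2 = 66.05 lbmol/h.
Outlet amounts (n = n₀ + Σ ν·ξ):
  A: 512 − 2(221.7) = 68.61
  C: 0 + 1(221.7) − 2(66.05) = 89.6
  B: 0 + 1(66.05) = 66.05
Total out = 224.3 lbmol/h; y_B = 66.05 / 224.3 = 0.2945.

0.295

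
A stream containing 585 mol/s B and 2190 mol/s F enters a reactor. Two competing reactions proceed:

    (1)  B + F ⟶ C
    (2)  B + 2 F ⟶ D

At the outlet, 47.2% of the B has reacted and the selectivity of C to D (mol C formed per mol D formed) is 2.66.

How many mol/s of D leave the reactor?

75.4 mol/s

Conversion of B: B consumed = 0.472 × 585 = 276.1 mol/s = 1ξ₁ + 1ξ₂.
Selectivity: 1ξ₁ / (1ξ₂) = 2.66 → ξ₁ = 2.66 ξ₂.
Substitute: (1·2.66 + 1) ξ₂ = 276.1 → ξ₂ = 75.44 mol/s, ξ₁ = 200.7 mol/s.
Outlet amounts (n = n₀ + Σ ν·ξ):
  B: 585 − 1(200.7) − 1(75.44) = 308.9
  F: 2190 − 1(200.7) − 2(75.44) = 1838
  C: 0 + 1(200.7) = 200.7
  D: 0 + 1(75.44) = 75.44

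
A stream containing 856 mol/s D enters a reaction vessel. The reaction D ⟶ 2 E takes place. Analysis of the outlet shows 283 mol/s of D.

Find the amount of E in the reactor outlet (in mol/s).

For D: n = n₀ − 1ξ → 283 = 856 − 1ξ, giving ξ = 573 mol/s.
Outlet amounts (n = n₀ + ν ξ):
  D: 856 − 1(573) = 283
  E: 0 + 2(573) = 1146

1150 mol/s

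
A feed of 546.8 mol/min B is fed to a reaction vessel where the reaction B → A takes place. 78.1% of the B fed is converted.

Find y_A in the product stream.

0.781

B reacted = 0.781 × 546.8 = 427.1 mol/min; ν_B = −1, so ξ = 427.1/1 = 427.1 mol/min.
Outlet amounts (n = n₀ + ν ξ):
  B: 546.8 − 1(427.1) = 119.7
  A: 0 + 1(427.1) = 427.1
Total out = 546.8 mol/min; y_A = 427.1 / 546.8 = 0.781.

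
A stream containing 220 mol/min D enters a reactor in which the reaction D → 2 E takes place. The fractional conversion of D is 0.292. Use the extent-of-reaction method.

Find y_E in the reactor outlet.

D reacted = 0.292 × 220 = 64.24 mol/min; ν_D = −1, so ξ = 64.24/1 = 64.24 mol/min.
Outlet amounts (n = n₀ + ν ξ):
  D: 220 − 1(64.24) = 155.8
  E: 0 + 2(64.24) = 128.5
Total out = 284.2 mol/min; y_E = 128.5 / 284.2 = 0.452.

0.452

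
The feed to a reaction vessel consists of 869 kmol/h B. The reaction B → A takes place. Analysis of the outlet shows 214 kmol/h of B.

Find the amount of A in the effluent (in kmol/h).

655 kmol/h

For B: n = n₀ − 1ξ → 214 = 869 − 1ξ, giving ξ = 655 kmol/h.
Outlet amounts (n = n₀ + ν ξ):
  B: 869 − 1(655) = 214
  A: 0 + 1(655) = 655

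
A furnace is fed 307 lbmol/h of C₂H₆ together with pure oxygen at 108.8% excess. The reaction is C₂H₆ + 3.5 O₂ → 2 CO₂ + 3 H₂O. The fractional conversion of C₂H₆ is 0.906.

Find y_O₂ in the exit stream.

0.472

Stoichiometric O₂ = 3.5 × 307 = 1074 lbmol/h; O₂ fed = 1074 × 2.088 = 2244 lbmol/h.
Fuel reacted = 0.906 × 307 → ξ = 278.1 lbmol/h.
Outlet (n = n₀ + ν ξ):
  C₂H₆: 307 − 1(278.1) = 28.86
  O₂: 2244 − 3.5(278.1) = 1270
  CO₂: 0 + 2(278.1) = 556.3
  H₂O: 0 + 3(278.1) = 834.4
Total out = 2690 lbmol/h; y_O₂ = 1270 / 2690 = 0.4722.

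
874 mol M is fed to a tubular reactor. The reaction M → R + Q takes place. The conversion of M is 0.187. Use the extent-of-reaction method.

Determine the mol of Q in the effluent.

163 mol

M reacted = 0.187 × 874 = 163.4 mol; ν_M = −1, so ξ = 163.4/1 = 163.4 mol.
Outlet amounts (n = n₀ + ν ξ):
  M: 874 − 1(163.4) = 710.6
  R: 0 + 1(163.4) = 163.4
  Q: 0 + 1(163.4) = 163.4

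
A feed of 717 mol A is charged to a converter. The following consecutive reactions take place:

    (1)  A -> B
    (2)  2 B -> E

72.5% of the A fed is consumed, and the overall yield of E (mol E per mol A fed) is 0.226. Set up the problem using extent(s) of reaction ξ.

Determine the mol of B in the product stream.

196 mol

Conversion of A: A consumed = 1ξ₁ = 0.725 × 717 → ξ₁ = 519.8 mol.
Yield of E: 1ξ₂ / 717 = 0.226 → ξ₂ = 162 mol.
Outlet amounts (n = n₀ + Σ ν·ξ):
  A: 717 − 1(519.8) = 197.2
  B: 0 + 1(519.8) − 2(162) = 195.7
  E: 0 + 1(162) = 162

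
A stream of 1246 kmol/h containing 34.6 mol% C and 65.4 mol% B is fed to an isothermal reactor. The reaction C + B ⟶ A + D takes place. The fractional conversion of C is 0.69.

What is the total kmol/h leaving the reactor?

1250 kmol/h

C reacted = 0.69 × 431.1 = 297.5 kmol/h; ν_C = −1, so ξ = 297.5/1 = 297.5 kmol/h.
Outlet amounts (n = n₀ + ν ξ):
  C: 431.1 − 1(297.5) = 133.6
  B: 814.9 − 1(297.5) = 517.4
  A: 0 + 1(297.5) = 297.5
  D: 0 + 1(297.5) = 297.5
Total out = 133.6 + 517.4 + 297.5 + 297.5 = 1246 kmol/h.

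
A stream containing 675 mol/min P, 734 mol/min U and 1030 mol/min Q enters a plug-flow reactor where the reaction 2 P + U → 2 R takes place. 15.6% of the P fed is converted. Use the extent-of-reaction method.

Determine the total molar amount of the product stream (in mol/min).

2390 mol/min

P reacted = 0.156 × 675 = 105.3 mol/min; ν_P = −2, so ξ = 105.3/2 = 52.65 mol/min.
Outlet amounts (n = n₀ + ν ξ):
  P: 675 − 2(52.65) = 569.7
  U: 734 − 1(52.65) = 681.4
  R: 0 + 2(52.65) = 105.3
  Q: 1030 (inert)
Total out = 569.7 + 681.4 + 105.3 + 1030 = 2386 mol/min.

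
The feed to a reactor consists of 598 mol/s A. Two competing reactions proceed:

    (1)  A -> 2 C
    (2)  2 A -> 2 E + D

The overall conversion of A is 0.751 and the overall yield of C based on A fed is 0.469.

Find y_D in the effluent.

0.173

Yield of C: 2ξ₁ / 598 = 0.469 → ξ₁ = 140.2 mol/s.
Conversion of A: 1ξ₁ + 2ξ₂ = 0.751 × 598 = 449.1 → ξ₂ = 154.4 mol/s.
Outlet amounts (n = n₀ + Σ ν·ξ):
  A: 598 − 1(140.2) − 2(154.4) = 148.9
  C: 0 + 2(140.2) = 280.5
  E: 0 + 2(154.4) = 308.9
  D: 0 + 1(154.4) = 154.4
Total out = 892.7 mol/s; y_D = 154.4 / 892.7 = 0.173.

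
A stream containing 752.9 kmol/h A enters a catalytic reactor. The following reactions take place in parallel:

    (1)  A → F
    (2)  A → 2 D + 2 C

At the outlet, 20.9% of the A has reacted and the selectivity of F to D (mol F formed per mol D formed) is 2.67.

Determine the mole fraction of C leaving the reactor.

0.06

Conversion of A: A consumed = 0.209 × 752.9 = 157.4 kmol/h = 1ξ₁ + 1ξ₂.
Selectivity: 1ξ₁ / (2ξ₂) = 2.67 → ξ₁ = 5.34 ξ₂.
Substitute: (1·5.34 + 1) ξ₂ = 157.4 → ξ₂ = 24.82 kmol/h, ξ₁ = 132.5 kmol/h.
Outlet amounts (n = n₀ + Σ ν·ξ):
  A: 752.9 − 1(132.5) − 1(24.82) = 595.5
  F: 0 + 1(132.5) = 132.5
  D: 0 + 2(24.82) = 49.64
  C: 0 + 2(24.82) = 49.64
Total out = 827.4 kmol/h; y_C = 49.64 / 827.4 = 0.06.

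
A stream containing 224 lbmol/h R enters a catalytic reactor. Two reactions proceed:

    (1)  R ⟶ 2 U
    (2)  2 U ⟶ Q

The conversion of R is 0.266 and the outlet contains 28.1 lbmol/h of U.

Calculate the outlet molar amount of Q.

45.5 lbmol/h

Conversion of R: R consumed = 1ξ₁ = 0.266 × 224 → ξ₁ = 59.58 lbmol/h.
U balance: n_U = 0 + 2ξ₁ − 2ξ₂ = 28.1 → ξ₂ = (2·59.58 − 28.1)/2 = 45.53 lbmol/h.
Outlet amounts (n = n₀ + Σ ν·ξ):
  R: 224 − 1(59.58) = 164.4
  U: 0 + 2(59.58) − 2(45.53) = 28.1
  Q: 0 + 1(45.53) = 45.53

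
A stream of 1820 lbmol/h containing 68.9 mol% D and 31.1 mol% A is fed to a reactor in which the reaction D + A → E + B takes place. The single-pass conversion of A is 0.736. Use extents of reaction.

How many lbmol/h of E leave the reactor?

417 lbmol/h

A reacted = 0.736 × 566 = 416.6 lbmol/h; ν_A = −1, so ξ = 416.6/1 = 416.6 lbmol/h.
Outlet amounts (n = n₀ + ν ξ):
  D: 1254 − 1(416.6) = 837.4
  A: 566 − 1(416.6) = 149.4
  E: 0 + 1(416.6) = 416.6
  B: 0 + 1(416.6) = 416.6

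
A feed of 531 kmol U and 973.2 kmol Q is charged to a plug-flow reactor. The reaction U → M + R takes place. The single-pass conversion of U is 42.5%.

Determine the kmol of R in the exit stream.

226 kmol

U reacted = 0.425 × 531 = 225.7 kmol; ν_U = −1, so ξ = 225.7/1 = 225.7 kmol.
Outlet amounts (n = n₀ + ν ξ):
  U: 531 − 1(225.7) = 305.3
  M: 0 + 1(225.7) = 225.7
  R: 0 + 1(225.7) = 225.7
  Q: 973.2 (inert)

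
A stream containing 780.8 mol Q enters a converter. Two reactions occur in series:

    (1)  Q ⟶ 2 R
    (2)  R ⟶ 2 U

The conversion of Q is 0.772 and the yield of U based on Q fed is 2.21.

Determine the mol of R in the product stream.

Conversion of Q: Q consumed = 1ξ₁ = 0.772 × 780.8 → ξ₁ = 602.8 mol.
Yield of U: 2ξ₂ / 780.8 = 2.21 → ξ₂ = 862.8 mol.
Outlet amounts (n = n₀ + Σ ν·ξ):
  Q: 780.8 − 1(602.8) = 178
  R: 0 + 2(602.8) − 1(862.8) = 342.8
  U: 0 + 2(862.8) = 1726

343 mol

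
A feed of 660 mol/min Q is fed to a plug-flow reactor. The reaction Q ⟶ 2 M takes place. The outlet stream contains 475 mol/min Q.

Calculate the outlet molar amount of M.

For Q: n = n₀ − 1ξ → 475 = 660 − 1ξ, giving ξ = 185 mol/min.
Outlet amounts (n = n₀ + ν ξ):
  Q: 660 − 1(185) = 475
  M: 0 + 2(185) = 370

370 mol/min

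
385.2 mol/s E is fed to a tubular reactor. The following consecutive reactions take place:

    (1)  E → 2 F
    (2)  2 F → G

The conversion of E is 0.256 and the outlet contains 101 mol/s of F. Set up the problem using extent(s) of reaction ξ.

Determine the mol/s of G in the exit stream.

Conversion of E: E consumed = 1ξ₁ = 0.256 × 385.2 → ξ₁ = 98.61 mol/s.
F balance: n_F = 0 + 2ξ₁ − 2ξ₂ = 101 → ξ₂ = (2·98.61 − 101)/2 = 48.11 mol/s.
Outlet amounts (n = n₀ + Σ ν·ξ):
  E: 385.2 − 1(98.61) = 286.6
  F: 0 + 2(98.61) − 2(48.11) = 101
  G: 0 + 1(48.11) = 48.11

48.1 mol/s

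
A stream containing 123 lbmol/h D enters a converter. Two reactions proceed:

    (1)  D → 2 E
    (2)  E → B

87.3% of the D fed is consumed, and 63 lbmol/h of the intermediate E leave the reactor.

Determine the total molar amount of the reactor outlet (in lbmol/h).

Conversion of D: D consumed = 1ξ₁ = 0.873 × 123 → ξ₁ = 107.4 lbmol/h.
E balance: n_E = 0 + 2ξ₁ − 1ξ₂ = 63 → ξ₂ = (2·107.4 − 63)/1 = 151.8 lbmol/h.
Outlet amounts (n = n₀ + Σ ν·ξ):
  D: 123 − 1(107.4) = 15.62
  E: 0 + 2(107.4) − 1(151.8) = 63
  B: 0 + 1(151.8) = 151.8
Total out = 15.62 + 63 + 151.8 = 230.4 lbmol/h.

230 lbmol/h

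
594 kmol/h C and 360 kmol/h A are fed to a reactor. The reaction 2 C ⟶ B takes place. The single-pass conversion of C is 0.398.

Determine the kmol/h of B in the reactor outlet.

118 kmol/h

C reacted = 0.398 × 594 = 236.4 kmol/h; ν_C = −2, so ξ = 236.4/2 = 118.2 kmol/h.
Outlet amounts (n = n₀ + ν ξ):
  C: 594 − 2(118.2) = 357.6
  B: 0 + 1(118.2) = 118.2
  A: 360 (inert)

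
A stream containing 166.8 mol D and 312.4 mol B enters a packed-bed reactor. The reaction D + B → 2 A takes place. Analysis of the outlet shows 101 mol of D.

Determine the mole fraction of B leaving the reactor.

0.515

For D: n = n₀ − 1ξ → 101 = 166.8 − 1ξ, giving ξ = 65.8 mol.
Outlet amounts (n = n₀ + ν ξ):
  D: 166.8 − 1(65.8) = 101
  B: 312.4 − 1(65.8) = 246.6
  A: 0 + 2(65.8) = 131.6
Total out = 479.2 mol; y_B = 246.6 / 479.2 = 0.5146.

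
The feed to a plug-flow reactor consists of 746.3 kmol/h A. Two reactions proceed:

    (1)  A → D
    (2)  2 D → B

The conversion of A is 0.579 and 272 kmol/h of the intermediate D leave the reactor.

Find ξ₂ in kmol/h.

Conversion of A: A consumed = 1ξ₁ = 0.579 × 746.3 → ξ₁ = 432.1 kmol/h.
D balance: n_D = 0 + 1ξ₁ − 2ξ₂ = 272 → ξ₂ = (1·432.1 − 272)/2 = 80.05 kmol/h.
Outlet amounts (n = n₀ + Σ ν·ξ):
  A: 746.3 − 1(432.1) = 314.2
  D: 0 + 1(432.1) − 2(80.05) = 272
  B: 0 + 1(80.05) = 80.05

ξ₂ = 80.1 kmol/h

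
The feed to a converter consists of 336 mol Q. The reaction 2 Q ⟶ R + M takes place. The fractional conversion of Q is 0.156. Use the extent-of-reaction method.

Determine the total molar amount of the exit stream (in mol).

Q reacted = 0.156 × 336 = 52.42 mol; ν_Q = −2, so ξ = 52.42/2 = 26.21 mol.
Outlet amounts (n = n₀ + ν ξ):
  Q: 336 − 2(26.21) = 283.6
  R: 0 + 1(26.21) = 26.21
  M: 0 + 1(26.21) = 26.21
Total out = 283.6 + 26.21 + 26.21 = 336 mol.

336 mol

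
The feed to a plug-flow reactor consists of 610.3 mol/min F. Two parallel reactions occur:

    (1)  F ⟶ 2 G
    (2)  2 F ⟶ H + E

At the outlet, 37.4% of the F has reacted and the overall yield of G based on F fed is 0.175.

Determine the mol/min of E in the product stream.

Yield of G: 2ξ₁ / 610.3 = 0.175 → ξ₁ = 53.4 mol/min.
Conversion of F: 1ξ₁ + 2ξ₂ = 0.374 × 610.3 = 228.3 → ξ₂ = 87.43 mol/min.
Outlet amounts (n = n₀ + Σ ν·ξ):
  F: 610.3 − 1(53.4) − 2(87.43) = 382
  G: 0 + 2(53.4) = 106.8
  H: 0 + 1(87.43) = 87.43
  E: 0 + 1(87.43) = 87.43

87.4 mol/min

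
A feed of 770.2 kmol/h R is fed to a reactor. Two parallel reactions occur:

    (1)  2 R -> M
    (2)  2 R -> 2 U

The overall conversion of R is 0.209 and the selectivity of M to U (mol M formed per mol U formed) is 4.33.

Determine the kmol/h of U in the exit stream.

Conversion of R: R consumed = 0.209 × 770.2 = 161 kmol/h = 2ξ₁ + 2ξ₂.
Selectivity: 1ξ₁ / (2ξ₂) = 4.33 → ξ₁ = 8.66 ξ₂.
Substitute: (2·8.66 + 2) ξ₂ = 161 → ξ₂ = 8.332 kmol/h, ξ₁ = 72.15 kmol/h.
Outlet amounts (n = n₀ + Σ ν·ξ):
  R: 770.2 − 2(72.15) − 2(8.332) = 609.2
  M: 0 + 1(72.15) = 72.15
  U: 0 + 2(8.332) = 16.66

16.7 kmol/h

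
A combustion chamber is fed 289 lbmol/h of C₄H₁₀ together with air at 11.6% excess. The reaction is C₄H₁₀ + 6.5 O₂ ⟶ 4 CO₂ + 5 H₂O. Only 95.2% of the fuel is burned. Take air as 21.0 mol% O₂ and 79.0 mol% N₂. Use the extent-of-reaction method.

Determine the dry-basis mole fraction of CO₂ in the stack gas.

Stoichiometric O₂ = 6.5 × 289 = 1878 lbmol/h; O₂ fed = 1878 × 1.116 = 2096 lbmol/h.
N₂ fed = 2096 × 79/21 = 7886 lbmol/h.
Fuel reacted = 0.952 × 289 → ξ = 275.1 lbmol/h.
Outlet (n = n₀ + ν ξ):
  C₄H₁₀: 289 − 1(275.1) = 13.87
  O₂: 2096 − 6.5(275.1) = 308.1
  N₂: 7886 (inert)
  CO₂: 0 + 4(275.1) = 1101
  H₂O: 0 + 5(275.1) = 1376
Dry total = 9309 lbmol/h; y_CO₂ (dry) = 1101 / 9309 = 0.1182.

0.118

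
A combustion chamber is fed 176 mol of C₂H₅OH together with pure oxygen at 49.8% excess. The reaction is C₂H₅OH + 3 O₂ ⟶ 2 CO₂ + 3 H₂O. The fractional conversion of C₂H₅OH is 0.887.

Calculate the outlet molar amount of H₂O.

468 mol

Stoichiometric O₂ = 3 × 176 = 528 mol; O₂ fed = 528 × 1.498 = 790.9 mol.
Fuel reacted = 0.887 × 176 → ξ = 156.1 mol.
Outlet (n = n₀ + ν ξ):
  C₂H₅OH: 176 − 1(156.1) = 19.89
  O₂: 790.9 − 3(156.1) = 322.6
  CO₂: 0 + 2(156.1) = 312.2
  H₂O: 0 + 3(156.1) = 468.3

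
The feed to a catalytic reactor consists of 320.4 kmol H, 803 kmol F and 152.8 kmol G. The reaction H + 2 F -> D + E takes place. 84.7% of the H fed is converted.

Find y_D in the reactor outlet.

0.27

H reacted = 0.847 × 320.4 = 271.4 kmol; ν_H = −1, so ξ = 271.4/1 = 271.4 kmol.
Outlet amounts (n = n₀ + ν ξ):
  H: 320.4 − 1(271.4) = 49.02
  F: 803 − 2(271.4) = 260.2
  D: 0 + 1(271.4) = 271.4
  E: 0 + 1(271.4) = 271.4
  G: 152.8 (inert)
Total out = 1005 kmol; y_D = 271.4 / 1005 = 0.2701.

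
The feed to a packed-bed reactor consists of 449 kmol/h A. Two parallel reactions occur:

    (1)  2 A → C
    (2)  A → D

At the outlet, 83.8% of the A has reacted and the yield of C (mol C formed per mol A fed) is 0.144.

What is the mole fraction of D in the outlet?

Yield of C: 1ξ₁ / 449 = 0.144 → ξ₁ = 64.66 kmol/h.
Conversion of A: 2ξ₁ + 1ξ₂ = 0.838 × 449 = 376.3 → ξ₂ = 247 kmol/h.
Outlet amounts (n = n₀ + Σ ν·ξ):
  A: 449 − 2(64.66) − 1(247) = 72.74
  C: 0 + 1(64.66) = 64.66
  D: 0 + 1(247) = 247
Total out = 384.3 kmol/h; y_D = 247 / 384.3 = 0.6425.

0.643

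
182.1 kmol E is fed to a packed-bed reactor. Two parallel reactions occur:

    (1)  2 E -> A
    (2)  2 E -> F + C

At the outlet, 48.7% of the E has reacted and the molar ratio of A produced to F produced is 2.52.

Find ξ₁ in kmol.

Conversion of E: E consumed = 0.487 × 182.1 = 88.68 kmol = 2ξ₁ + 2ξ₂.
Selectivity: 1ξ₁ / (1ξ₂) = 2.52 → ξ₁ = 2.52 ξ₂.
Substitute: (2·2.52 + 2) ξ₂ = 88.68 → ξ₂ = 12.6 kmol, ξ₁ = 31.74 kmol.
Outlet amounts (n = n₀ + Σ ν·ξ):
  E: 182.1 − 2(31.74) − 2(12.6) = 93.42
  A: 0 + 1(31.74) = 31.74
  F: 0 + 1(12.6) = 12.6
  C: 0 + 1(12.6) = 12.6

ξ₁ = 31.7 kmol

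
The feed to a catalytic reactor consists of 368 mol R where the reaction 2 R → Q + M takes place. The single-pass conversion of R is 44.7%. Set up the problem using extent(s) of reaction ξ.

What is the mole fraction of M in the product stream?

R reacted = 0.447 × 368 = 164.5 mol; ν_R = −2, so ξ = 164.5/2 = 82.25 mol.
Outlet amounts (n = n₀ + ν ξ):
  R: 368 − 2(82.25) = 203.5
  Q: 0 + 1(82.25) = 82.25
  M: 0 + 1(82.25) = 82.25
Total out = 368 mol; y_M = 82.25 / 368 = 0.2235.

0.224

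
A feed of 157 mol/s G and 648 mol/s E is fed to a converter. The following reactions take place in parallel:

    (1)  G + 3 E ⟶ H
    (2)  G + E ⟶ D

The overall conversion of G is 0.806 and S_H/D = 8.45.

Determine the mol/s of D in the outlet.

13.4 mol/s

Conversion of G: G consumed = 0.806 × 157 = 126.5 mol/s = 1ξ₁ + 1ξ₂.
Selectivity: 1ξ₁ / (1ξ₂) = 8.45 → ξ₁ = 8.45 ξ₂.
Substitute: (1·8.45 + 1) ξ₂ = 126.5 → ξ₂ = 13.39 mol/s, ξ₁ = 113.2 mol/s.
Outlet amounts (n = n₀ + Σ ν·ξ):
  G: 157 − 1(113.2) − 1(13.39) = 30.46
  E: 648 − 3(113.2) − 1(13.39) = 295.2
  H: 0 + 1(113.2) = 113.2
  D: 0 + 1(13.39) = 13.39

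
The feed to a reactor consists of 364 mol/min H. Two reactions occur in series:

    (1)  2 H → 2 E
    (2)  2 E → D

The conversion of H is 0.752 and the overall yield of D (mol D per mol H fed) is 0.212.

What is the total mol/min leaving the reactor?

287 mol/min

Conversion of H: H consumed = 2ξ₁ = 0.752 × 364 → ξ₁ = 136.9 mol/min.
Yield of D: 1ξ₂ / 364 = 0.212 → ξ₂ = 77.17 mol/min.
Outlet amounts (n = n₀ + Σ ν·ξ):
  H: 364 − 2(136.9) = 90.27
  E: 0 + 2(136.9) − 2(77.17) = 119.4
  D: 0 + 1(77.17) = 77.17
Total out = 90.27 + 119.4 + 77.17 = 286.8 mol/min.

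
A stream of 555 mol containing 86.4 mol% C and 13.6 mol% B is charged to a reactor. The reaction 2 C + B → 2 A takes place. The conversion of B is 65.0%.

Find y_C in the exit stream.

B reacted = 0.65 × 75.48 = 49.06 mol; ν_B = −1, so ξ = 49.06/1 = 49.06 mol.
Outlet amounts (n = n₀ + ν ξ):
  C: 479.5 − 2(49.06) = 381.4
  B: 75.48 − 1(49.06) = 26.42
  A: 0 + 2(49.06) = 98.12
Total out = 505.9 mol; y_C = 381.4 / 505.9 = 0.7538.

0.754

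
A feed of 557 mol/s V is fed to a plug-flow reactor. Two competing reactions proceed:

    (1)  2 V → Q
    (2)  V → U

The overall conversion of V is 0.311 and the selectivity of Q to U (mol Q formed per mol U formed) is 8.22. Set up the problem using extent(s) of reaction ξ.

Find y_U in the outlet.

Conversion of V: V consumed = 0.311 × 557 = 173.2 mol/s = 2ξ₁ + 1ξ₂.
Selectivity: 1ξ₁ / (1ξ₂) = 8.22 → ξ₁ = 8.22 ξ₂.
Substitute: (2·8.22 + 1) ξ₂ = 173.2 → ξ₂ = 9.933 mol/s, ξ₁ = 81.65 mol/s.
Outlet amounts (n = n₀ + Σ ν·ξ):
  V: 557 − 2(81.65) − 1(9.933) = 383.8
  Q: 0 + 1(81.65) = 81.65
  U: 0 + 1(9.933) = 9.933
Total out = 475.4 mol/s; y_U = 9.933 / 475.4 = 0.0209.

0.0209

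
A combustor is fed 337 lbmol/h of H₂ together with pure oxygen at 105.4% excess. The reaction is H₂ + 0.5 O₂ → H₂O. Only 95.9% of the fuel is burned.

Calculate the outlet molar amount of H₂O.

323 lbmol/h

Stoichiometric O₂ = 0.5 × 337 = 168.5 lbmol/h; O₂ fed = 168.5 × 2.054 = 346.1 lbmol/h.
Fuel reacted = 0.959 × 337 → ξ = 323.2 lbmol/h.
Outlet (n = n₀ + ν ξ):
  H₂: 337 − 1(323.2) = 13.82
  O₂: 346.1 − 0.5(323.2) = 184.5
  H₂O: 0 + 1(323.2) = 323.2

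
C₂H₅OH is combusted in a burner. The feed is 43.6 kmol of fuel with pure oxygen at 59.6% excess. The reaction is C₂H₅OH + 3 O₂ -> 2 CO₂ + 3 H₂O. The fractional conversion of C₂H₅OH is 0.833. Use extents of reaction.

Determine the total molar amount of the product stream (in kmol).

289 kmol

Stoichiometric O₂ = 3 × 43.6 = 130.8 kmol; O₂ fed = 130.8 × 1.596 = 208.8 kmol.
Fuel reacted = 0.833 × 43.6 → ξ = 36.32 kmol.
Outlet (n = n₀ + ν ξ):
  C₂H₅OH: 43.6 − 1(36.32) = 7.281
  O₂: 208.8 − 3(36.32) = 99.8
  CO₂: 0 + 2(36.32) = 72.64
  H₂O: 0 + 3(36.32) = 109
Total out = 7.281 + 99.8 + 72.64 + 109 = 288.7 kmol.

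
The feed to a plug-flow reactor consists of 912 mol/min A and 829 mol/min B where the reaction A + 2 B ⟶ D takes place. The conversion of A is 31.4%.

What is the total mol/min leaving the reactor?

1170 mol/min

A reacted = 0.314 × 912 = 286.4 mol/min; ν_A = −1, so ξ = 286.4/1 = 286.4 mol/min.
Outlet amounts (n = n₀ + ν ξ):
  A: 912 − 1(286.4) = 625.6
  B: 829 − 2(286.4) = 256.3
  D: 0 + 1(286.4) = 286.4
Total out = 625.6 + 256.3 + 286.4 = 1168 mol/min.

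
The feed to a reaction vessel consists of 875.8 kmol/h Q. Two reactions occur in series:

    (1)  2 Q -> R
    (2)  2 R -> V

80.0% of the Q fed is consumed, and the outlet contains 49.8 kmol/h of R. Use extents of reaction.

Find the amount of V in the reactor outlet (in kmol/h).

150 kmol/h

Conversion of Q: Q consumed = 2ξ₁ = 0.8 × 875.8 → ξ₁ = 350.3 kmol/h.
R balance: n_R = 0 + 1ξ₁ − 2ξ₂ = 49.8 → ξ₂ = (1·350.3 − 49.8)/2 = 150.3 kmol/h.
Outlet amounts (n = n₀ + Σ ν·ξ):
  Q: 875.8 − 2(350.3) = 175.2
  R: 0 + 1(350.3) − 2(150.3) = 49.8
  V: 0 + 1(150.3) = 150.3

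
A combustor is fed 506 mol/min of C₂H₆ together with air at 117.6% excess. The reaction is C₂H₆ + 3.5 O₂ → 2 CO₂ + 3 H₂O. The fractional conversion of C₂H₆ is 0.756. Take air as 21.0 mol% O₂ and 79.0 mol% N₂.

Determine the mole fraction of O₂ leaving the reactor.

Stoichiometric O₂ = 3.5 × 506 = 1771 mol/min; O₂ fed = 1771 × 2.176 = 3854 mol/min.
N₂ fed = 3854 × 79/21 = 14500 mol/min.
Fuel reacted = 0.756 × 506 → ξ = 382.5 mol/min.
Outlet (n = n₀ + ν ξ):
  C₂H₆: 506 − 1(382.5) = 123.5
  O₂: 3854 − 3.5(382.5) = 2515
  N₂: 14500 (inert)
  CO₂: 0 + 2(382.5) = 765.1
  H₂O: 0 + 3(382.5) = 1148
Total out = 19050 mol/min; y_O₂ = 2515 / 19050 = 0.132.

0.132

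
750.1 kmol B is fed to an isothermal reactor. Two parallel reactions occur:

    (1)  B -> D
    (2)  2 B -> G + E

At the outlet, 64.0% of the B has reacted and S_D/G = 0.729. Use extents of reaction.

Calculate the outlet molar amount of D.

Conversion of B: B consumed = 0.64 × 750.1 = 480.1 kmol = 1ξ₁ + 2ξ₂.
Selectivity: 1ξ₁ / (1ξ₂) = 0.729 → ξ₁ = 0.729 ξ₂.
Substitute: (1·0.729 + 2) ξ₂ = 480.1 → ξ₂ = 175.9 kmol, ξ₁ = 128.2 kmol.
Outlet amounts (n = n₀ + Σ ν·ξ):
  B: 750.1 − 1(128.2) − 2(175.9) = 270
  D: 0 + 1(128.2) = 128.2
  G: 0 + 1(175.9) = 175.9
  E: 0 + 1(175.9) = 175.9

128 kmol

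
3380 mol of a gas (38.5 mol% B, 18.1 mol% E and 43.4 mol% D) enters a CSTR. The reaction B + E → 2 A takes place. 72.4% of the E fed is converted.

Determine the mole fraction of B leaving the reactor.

0.254

E reacted = 0.724 × 611.8 = 442.9 mol; ν_E = −1, so ξ = 442.9/1 = 442.9 mol.
Outlet amounts (n = n₀ + ν ξ):
  B: 1301 − 1(442.9) = 858.4
  E: 611.8 − 1(442.9) = 168.9
  A: 0 + 2(442.9) = 885.9
  D: 1467 (inert)
Total out = 3380 mol; y_B = 858.4 / 3380 = 0.254.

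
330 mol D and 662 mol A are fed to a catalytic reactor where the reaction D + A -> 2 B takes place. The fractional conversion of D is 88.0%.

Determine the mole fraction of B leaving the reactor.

0.585

D reacted = 0.88 × 330 = 290.4 mol; ν_D = −1, so ξ = 290.4/1 = 290.4 mol.
Outlet amounts (n = n₀ + ν ξ):
  D: 330 − 1(290.4) = 39.6
  A: 662 − 1(290.4) = 371.6
  B: 0 + 2(290.4) = 580.8
Total out = 992 mol; y_B = 580.8 / 992 = 0.5855.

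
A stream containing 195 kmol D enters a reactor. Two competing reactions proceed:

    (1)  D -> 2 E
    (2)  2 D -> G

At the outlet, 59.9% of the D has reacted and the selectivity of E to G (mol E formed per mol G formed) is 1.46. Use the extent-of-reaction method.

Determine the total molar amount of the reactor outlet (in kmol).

183 kmol

Conversion of D: D consumed = 0.599 × 195 = 116.8 kmol = 1ξ₁ + 2ξ₂.
Selectivity: 2ξ₁ / (1ξ₂) = 1.46 → ξ₁ = 0.73 ξ₂.
Substitute: (1·0.73 + 2) ξ₂ = 116.8 → ξ₂ = 42.79 kmol, ξ₁ = 31.23 kmol.
Outlet amounts (n = n₀ + Σ ν·ξ):
  D: 195 − 1(31.23) − 2(42.79) = 78.2
  E: 0 + 2(31.23) = 62.47
  G: 0 + 1(42.79) = 42.79
Total out = 78.2 + 62.47 + 42.79 = 183.4 kmol.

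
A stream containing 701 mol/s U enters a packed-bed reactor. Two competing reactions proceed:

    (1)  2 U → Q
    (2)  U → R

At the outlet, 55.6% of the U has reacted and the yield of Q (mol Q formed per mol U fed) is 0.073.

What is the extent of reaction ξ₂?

ξ₂ = 287 mol/s

Yield of Q: 1ξ₁ / 701 = 0.073 → ξ₁ = 51.17 mol/s.
Conversion of U: 2ξ₁ + 1ξ₂ = 0.556 × 701 = 389.8 → ξ₂ = 287.4 mol/s.
Outlet amounts (n = n₀ + Σ ν·ξ):
  U: 701 − 2(51.17) − 1(287.4) = 311.2
  Q: 0 + 1(51.17) = 51.17
  R: 0 + 1(287.4) = 287.4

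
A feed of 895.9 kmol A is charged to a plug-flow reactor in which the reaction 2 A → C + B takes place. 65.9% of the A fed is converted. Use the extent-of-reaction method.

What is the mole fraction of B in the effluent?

A reacted = 0.659 × 895.9 = 590.4 kmol; ν_A = −2, so ξ = 590.4/2 = 295.2 kmol.
Outlet amounts (n = n₀ + ν ξ):
  A: 895.9 − 2(295.2) = 305.5
  C: 0 + 1(295.2) = 295.2
  B: 0 + 1(295.2) = 295.2
Total out = 895.9 kmol; y_B = 295.2 / 895.9 = 0.3295.

0.33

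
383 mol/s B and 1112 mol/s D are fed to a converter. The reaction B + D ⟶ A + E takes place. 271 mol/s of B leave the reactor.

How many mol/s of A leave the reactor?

For B: n = n₀ − 1ξ → 271 = 383 − 1ξ, giving ξ = 112 mol/s.
Outlet amounts (n = n₀ + ν ξ):
  B: 383 − 1(112) = 271
  D: 1112 − 1(112) = 1000
  A: 0 + 1(112) = 112
  E: 0 + 1(112) = 112

112 mol/s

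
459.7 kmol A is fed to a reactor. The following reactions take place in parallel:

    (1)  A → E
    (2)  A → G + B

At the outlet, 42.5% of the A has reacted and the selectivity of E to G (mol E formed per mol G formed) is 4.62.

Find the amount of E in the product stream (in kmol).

Conversion of A: A consumed = 0.425 × 459.7 = 195.4 kmol = 1ξ₁ + 1ξ₂.
Selectivity: 1ξ₁ / (1ξ₂) = 4.62 → ξ₁ = 4.62 ξ₂.
Substitute: (1·4.62 + 1) ξ₂ = 195.4 → ξ₂ = 34.76 kmol, ξ₁ = 160.6 kmol.
Outlet amounts (n = n₀ + Σ ν·ξ):
  A: 459.7 − 1(160.6) − 1(34.76) = 264.3
  E: 0 + 1(160.6) = 160.6
  G: 0 + 1(34.76) = 34.76
  B: 0 + 1(34.76) = 34.76

161 kmol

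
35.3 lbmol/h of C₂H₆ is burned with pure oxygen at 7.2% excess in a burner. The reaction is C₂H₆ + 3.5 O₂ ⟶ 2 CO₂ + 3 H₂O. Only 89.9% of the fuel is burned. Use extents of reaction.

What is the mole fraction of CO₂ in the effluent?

Stoichiometric O₂ = 3.5 × 35.3 = 123.5 lbmol/h; O₂ fed = 123.5 × 1.072 = 132.4 lbmol/h.
Fuel reacted = 0.899 × 35.3 → ξ = 31.73 lbmol/h.
Outlet (n = n₀ + ν ξ):
  C₂H₆: 35.3 − 1(31.73) = 3.565
  O₂: 132.4 − 3.5(31.73) = 21.37
  CO₂: 0 + 2(31.73) = 63.47
  H₂O: 0 + 3(31.73) = 95.2
Total out = 183.6 lbmol/h; y_CO₂ = 63.47 / 183.6 = 0.3457.

0.346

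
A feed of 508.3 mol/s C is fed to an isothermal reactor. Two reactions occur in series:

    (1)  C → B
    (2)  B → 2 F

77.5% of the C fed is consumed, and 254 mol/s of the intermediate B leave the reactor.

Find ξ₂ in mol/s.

ξ₂ = 140 mol/s

Conversion of C: C consumed = 1ξ₁ = 0.775 × 508.3 → ξ₁ = 393.9 mol/s.
B balance: n_B = 0 + 1ξ₁ − 1ξ₂ = 254 → ξ₂ = (1·393.9 − 254)/1 = 139.9 mol/s.
Outlet amounts (n = n₀ + Σ ν·ξ):
  C: 508.3 − 1(393.9) = 114.4
  B: 0 + 1(393.9) − 1(139.9) = 254
  F: 0 + 2(139.9) = 279.9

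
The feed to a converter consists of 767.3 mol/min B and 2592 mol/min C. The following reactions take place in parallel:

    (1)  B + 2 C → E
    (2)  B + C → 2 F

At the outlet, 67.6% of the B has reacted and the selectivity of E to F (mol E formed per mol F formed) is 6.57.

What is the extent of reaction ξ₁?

ξ₁ = 482 mol/min

Conversion of B: B consumed = 0.676 × 767.3 = 518.7 mol/min = 1ξ₁ + 1ξ₂.
Selectivity: 1ξ₁ / (2ξ₂) = 6.57 → ξ₁ = 13.14 ξ₂.
Substitute: (1·13.14 + 1) ξ₂ = 518.7 → ξ₂ = 36.68 mol/min, ξ₁ = 482 mol/min.
Outlet amounts (n = n₀ + Σ ν·ξ):
  B: 767.3 − 1(482) − 1(36.68) = 248.6
  C: 2592 − 2(482) − 1(36.68) = 1591
  E: 0 + 1(482) = 482
  F: 0 + 2(36.68) = 73.37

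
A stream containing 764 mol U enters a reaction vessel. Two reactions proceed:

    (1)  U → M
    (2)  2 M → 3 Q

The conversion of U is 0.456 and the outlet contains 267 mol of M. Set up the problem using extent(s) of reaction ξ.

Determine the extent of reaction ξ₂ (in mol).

Conversion of U: U consumed = 1ξ₁ = 0.456 × 764 → ξ₁ = 348.4 mol.
M balance: n_M = 0 + 1ξ₁ − 2ξ₂ = 267 → ξ₂ = (1·348.4 − 267)/2 = 40.69 mol.
Outlet amounts (n = n₀ + Σ ν·ξ):
  U: 764 − 1(348.4) = 415.6
  M: 0 + 1(348.4) − 2(40.69) = 267
  Q: 0 + 3(40.69) = 122.1

ξ₂ = 40.7 mol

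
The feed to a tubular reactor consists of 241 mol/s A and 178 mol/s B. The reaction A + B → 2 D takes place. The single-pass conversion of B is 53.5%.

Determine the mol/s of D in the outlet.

190 mol/s

B reacted = 0.535 × 178 = 95.23 mol/s; ν_B = −1, so ξ = 95.23/1 = 95.23 mol/s.
Outlet amounts (n = n₀ + ν ξ):
  A: 241 − 1(95.23) = 145.8
  B: 178 − 1(95.23) = 82.77
  D: 0 + 2(95.23) = 190.5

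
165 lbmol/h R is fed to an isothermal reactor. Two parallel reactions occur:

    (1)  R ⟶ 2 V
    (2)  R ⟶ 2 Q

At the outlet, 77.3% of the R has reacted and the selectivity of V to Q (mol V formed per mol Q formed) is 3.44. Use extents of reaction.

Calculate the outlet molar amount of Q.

Conversion of R: R consumed = 0.773 × 165 = 127.5 lbmol/h = 1ξ₁ + 1ξ₂.
Selectivity: 2ξ₁ / (2ξ₂) = 3.44 → ξ₁ = 3.44 ξ₂.
Substitute: (1·3.44 + 1) ξ₂ = 127.5 → ξ₂ = 28.73 lbmol/h, ξ₁ = 98.82 lbmol/h.
Outlet amounts (n = n₀ + Σ ν·ξ):
  R: 165 − 1(98.82) − 1(28.73) = 37.45
  V: 0 + 2(98.82) = 197.6
  Q: 0 + 2(28.73) = 57.45

57.5 lbmol/h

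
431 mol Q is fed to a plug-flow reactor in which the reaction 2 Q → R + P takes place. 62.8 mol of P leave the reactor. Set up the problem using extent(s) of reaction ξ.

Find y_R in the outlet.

For P: n = n₀ + 1ξ → 62.8 = 0 + 1ξ, giving ξ = 62.8 mol.
Outlet amounts (n = n₀ + ν ξ):
  Q: 431 − 2(62.8) = 305.4
  R: 0 + 1(62.8) = 62.8
  P: 0 + 1(62.8) = 62.8
Total out = 431 mol; y_R = 62.8 / 431 = 0.1457.

0.146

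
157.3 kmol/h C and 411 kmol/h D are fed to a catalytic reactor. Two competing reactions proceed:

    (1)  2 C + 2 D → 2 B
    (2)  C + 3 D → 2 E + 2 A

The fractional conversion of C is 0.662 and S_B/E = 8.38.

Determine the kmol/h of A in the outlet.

Conversion of C: C consumed = 0.662 × 157.3 = 104.1 kmol/h = 2ξ₁ + 1ξ₂.
Selectivity: 2ξ₁ / (2ξ₂) = 8.38 → ξ₁ = 8.38 ξ₂.
Substitute: (2·8.38 + 1) ξ₂ = 104.1 → ξ₂ = 5.863 kmol/h, ξ₁ = 49.13 kmol/h.
Outlet amounts (n = n₀ + Σ ν·ξ):
  C: 157.3 − 2(49.13) − 1(5.863) = 53.17
  D: 411 − 2(49.13) − 3(5.863) = 295.1
  B: 0 + 2(49.13) = 98.27
  E: 0 + 2(5.863) = 11.73
  A: 0 + 2(5.863) = 11.73

11.7 kmol/h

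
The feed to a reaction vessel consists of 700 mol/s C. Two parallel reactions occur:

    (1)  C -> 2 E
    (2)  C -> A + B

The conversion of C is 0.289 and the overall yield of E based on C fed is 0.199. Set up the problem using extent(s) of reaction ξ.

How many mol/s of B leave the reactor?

133 mol/s

Yield of E: 2ξ₁ / 700 = 0.199 → ξ₁ = 69.65 mol/s.
Conversion of C: 1ξ₁ + 1ξ₂ = 0.289 × 700 = 202.3 → ξ₂ = 132.6 mol/s.
Outlet amounts (n = n₀ + Σ ν·ξ):
  C: 700 − 1(69.65) − 1(132.6) = 497.7
  E: 0 + 2(69.65) = 139.3
  A: 0 + 1(132.6) = 132.6
  B: 0 + 1(132.6) = 132.6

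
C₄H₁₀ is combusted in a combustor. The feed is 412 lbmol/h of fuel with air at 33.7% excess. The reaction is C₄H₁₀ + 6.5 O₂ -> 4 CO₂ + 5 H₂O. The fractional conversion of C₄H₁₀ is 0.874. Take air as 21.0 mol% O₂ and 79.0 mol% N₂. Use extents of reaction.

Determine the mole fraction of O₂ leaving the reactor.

Stoichiometric O₂ = 6.5 × 412 = 2678 lbmol/h; O₂ fed = 2678 × 1.337 = 3580 lbmol/h.
N₂ fed = 3580 × 79/21 = 13470 lbmol/h.
Fuel reacted = 0.874 × 412 → ξ = 360.1 lbmol/h.
Outlet (n = n₀ + ν ξ):
  C₄H₁₀: 412 − 1(360.1) = 51.91
  O₂: 3580 − 6.5(360.1) = 1240
  N₂: 13470 (inert)
  CO₂: 0 + 4(360.1) = 1440
  H₂O: 0 + 5(360.1) = 1800
Total out = 18000 lbmol/h; y_O₂ = 1240 / 18000 = 0.06888.

0.0689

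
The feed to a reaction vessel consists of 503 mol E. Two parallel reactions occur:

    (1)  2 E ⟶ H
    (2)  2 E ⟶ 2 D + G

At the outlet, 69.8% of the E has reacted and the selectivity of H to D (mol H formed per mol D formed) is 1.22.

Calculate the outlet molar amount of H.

Conversion of E: E consumed = 0.698 × 503 = 351.1 mol = 2ξ₁ + 2ξ₂.
Selectivity: 1ξ₁ / (2ξ₂) = 1.22 → ξ₁ = 2.44 ξ₂.
Substitute: (2·2.44 + 2) ξ₂ = 351.1 → ξ₂ = 51.03 mol, ξ₁ = 124.5 mol.
Outlet amounts (n = n₀ + Σ ν·ξ):
  E: 503 − 2(124.5) − 2(51.03) = 151.9
  H: 0 + 1(124.5) = 124.5
  D: 0 + 2(51.03) = 102.1
  G: 0 + 1(51.03) = 51.03

125 mol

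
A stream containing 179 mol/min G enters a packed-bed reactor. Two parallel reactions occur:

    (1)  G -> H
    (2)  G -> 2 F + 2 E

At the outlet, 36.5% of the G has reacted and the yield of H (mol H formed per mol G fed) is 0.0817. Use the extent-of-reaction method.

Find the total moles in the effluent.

Yield of H: 1ξ₁ / 179 = 0.0817 → ξ₁ = 14.62 mol/min.
Conversion of G: 1ξ₁ + 1ξ₂ = 0.365 × 179 = 65.33 → ξ₂ = 50.71 mol/min.
Outlet amounts (n = n₀ + Σ ν·ξ):
  G: 179 − 1(14.62) − 1(50.71) = 113.7
  H: 0 + 1(14.62) = 14.62
  F: 0 + 2(50.71) = 101.4
  E: 0 + 2(50.71) = 101.4
Total out = 113.7 + 14.62 + 101.4 + 101.4 = 331.1 mol/min.

331 mol/min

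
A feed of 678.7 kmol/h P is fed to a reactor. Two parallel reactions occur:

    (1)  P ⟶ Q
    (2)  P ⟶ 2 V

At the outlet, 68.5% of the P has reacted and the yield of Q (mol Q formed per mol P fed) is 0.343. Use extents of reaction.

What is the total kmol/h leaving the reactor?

911 kmol/h

Yield of Q: 1ξ₁ / 678.7 = 0.343 → ξ₁ = 232.8 kmol/h.
Conversion of P: 1ξ₁ + 1ξ₂ = 0.685 × 678.7 = 464.9 → ξ₂ = 232.1 kmol/h.
Outlet amounts (n = n₀ + Σ ν·ξ):
  P: 678.7 − 1(232.8) − 1(232.1) = 213.8
  Q: 0 + 1(232.8) = 232.8
  V: 0 + 2(232.1) = 464.2
Total out = 213.8 + 232.8 + 464.2 = 910.8 kmol/h.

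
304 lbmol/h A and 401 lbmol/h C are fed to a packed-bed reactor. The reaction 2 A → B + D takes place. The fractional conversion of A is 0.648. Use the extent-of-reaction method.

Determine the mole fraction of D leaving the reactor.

A reacted = 0.648 × 304 = 197 lbmol/h; ν_A = −2, so ξ = 197/2 = 98.5 lbmol/h.
Outlet amounts (n = n₀ + ν ξ):
  A: 304 − 2(98.5) = 107
  B: 0 + 1(98.5) = 98.5
  D: 0 + 1(98.5) = 98.5
  C: 401 (inert)
Total out = 705 lbmol/h; y_D = 98.5 / 705 = 0.1397.

0.14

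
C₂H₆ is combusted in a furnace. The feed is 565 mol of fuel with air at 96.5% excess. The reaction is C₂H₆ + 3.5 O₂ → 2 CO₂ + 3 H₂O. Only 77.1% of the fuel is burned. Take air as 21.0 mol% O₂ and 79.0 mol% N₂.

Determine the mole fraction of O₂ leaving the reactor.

0.122

Stoichiometric O₂ = 3.5 × 565 = 1978 mol; O₂ fed = 1978 × 1.965 = 3886 mol.
N₂ fed = 3886 × 79/21 = 14620 mol.
Fuel reacted = 0.771 × 565 → ξ = 435.6 mol.
Outlet (n = n₀ + ν ξ):
  C₂H₆: 565 − 1(435.6) = 129.4
  O₂: 3886 − 3.5(435.6) = 2361
  N₂: 14620 (inert)
  CO₂: 0 + 2(435.6) = 871.2
  H₂O: 0 + 3(435.6) = 1307
Total out = 19290 mol; y_O₂ = 2361 / 19290 = 0.1224.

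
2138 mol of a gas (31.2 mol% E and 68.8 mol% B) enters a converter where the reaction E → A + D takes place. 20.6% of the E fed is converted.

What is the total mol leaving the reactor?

E reacted = 0.206 × 667.1 = 137.4 mol; ν_E = −1, so ξ = 137.4/1 = 137.4 mol.
Outlet amounts (n = n₀ + ν ξ):
  E: 667.1 − 1(137.4) = 529.6
  A: 0 + 1(137.4) = 137.4
  D: 0 + 1(137.4) = 137.4
  B: 1471 (inert)
Total out = 529.6 + 137.4 + 137.4 + 1471 = 2275 mol.

2280 mol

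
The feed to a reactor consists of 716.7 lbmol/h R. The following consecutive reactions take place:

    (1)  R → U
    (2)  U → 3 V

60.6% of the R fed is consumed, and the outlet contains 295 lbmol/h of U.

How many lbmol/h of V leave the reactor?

418 lbmol/h

Conversion of R: R consumed = 1ξ₁ = 0.606 × 716.7 → ξ₁ = 434.3 lbmol/h.
U balance: n_U = 0 + 1ξ₁ − 1ξ₂ = 295 → ξ₂ = (1·434.3 − 295)/1 = 139.3 lbmol/h.
Outlet amounts (n = n₀ + Σ ν·ξ):
  R: 716.7 − 1(434.3) = 282.4
  U: 0 + 1(434.3) − 1(139.3) = 295
  V: 0 + 3(139.3) = 418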